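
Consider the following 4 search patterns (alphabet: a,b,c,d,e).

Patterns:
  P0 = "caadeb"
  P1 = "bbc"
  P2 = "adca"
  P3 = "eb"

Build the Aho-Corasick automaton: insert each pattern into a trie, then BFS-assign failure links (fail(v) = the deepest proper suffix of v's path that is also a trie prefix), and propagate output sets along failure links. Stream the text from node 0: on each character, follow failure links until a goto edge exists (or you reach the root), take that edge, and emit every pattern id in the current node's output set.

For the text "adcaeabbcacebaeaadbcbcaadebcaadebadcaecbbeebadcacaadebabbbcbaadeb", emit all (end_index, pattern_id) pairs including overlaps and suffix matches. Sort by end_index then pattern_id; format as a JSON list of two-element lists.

Build:
Trie nodes:
  n0 'ε': a→10 b→7 c→1 e→14
  n1 'c': a→2
  n2 'ca': a→3
  n3 'caa': d→4
  n4 'caad': e→5
  n5 'caade': b→6
  n6 'caadeb': ·  ←P0
  n7 'b': b→8
  n8 'bb': c→9
  n9 'bbc': ·  ←P1
  n10 'a': d→11
  n11 'ad': c→12
  n12 'adc': a→13
  n13 'adca': ·  ←P2
  n14 'e': b→15
  n15 'eb': ·  ←P3

BFS fail/out derivation:
  fail(1) 'c': from fail(0)=0 chase 'c': 0 ⇒ 0;  out=∅∪out(0)=∅
  fail(7) 'b': from fail(0)=0 chase 'b': 0 ⇒ 0;  out=∅∪out(0)=∅
  fail(10) 'a': from fail(0)=0 chase 'a': 0 ⇒ 0;  out=∅∪out(0)=∅
  fail(14) 'e': from fail(0)=0 chase 'e': 0 ⇒ 0;  out=∅∪out(0)=∅
  fail(2) 'ca': from fail(1)=0 chase 'a': 0 ⇒ 10;  out=∅∪out(10)=∅
  fail(8) 'bb': from fail(7)=0 chase 'b': 0 ⇒ 7;  out=∅∪out(7)=∅
  fail(11) 'ad': from fail(10)=0 chase 'd': 0 ⇒ 0;  out=∅∪out(0)=∅
  fail(15) 'eb': from fail(14)=0 chase 'b': 0 ⇒ 7;  out={3}∪out(7)={3}
  fail(3) 'caa': from fail(2)=10 chase 'a': 10→0 ⇒ 10;  out=∅∪out(10)=∅
  fail(9) 'bbc': from fail(8)=7 chase 'c': 7→0 ⇒ 1;  out={1}∪out(1)={1}
  fail(12) 'adc': from fail(11)=0 chase 'c': 0 ⇒ 1;  out=∅∪out(1)=∅
  fail(4) 'caad': from fail(3)=10 chase 'd': 10 ⇒ 11;  out=∅∪out(11)=∅
  fail(13) 'adca': from fail(12)=1 chase 'a': 1 ⇒ 2;  out={2}∪out(2)={2}
  fail(5) 'caade': from fail(4)=11 chase 'e': 11→0 ⇒ 14;  out=∅∪out(14)=∅
  fail(6) 'caadeb': from fail(5)=14 chase 'b': 14 ⇒ 15;  out={0}∪out(15)={0,3}

Scan:
[0] read 'a'  n0⇒n10
[1] read 'd'  n10⇒n11
[2] read 'c'  n11⇒n12
[3] read 'a'  n12⇒n13  ** P2@[0:3]
[4] read 'e'  n13⇒n14 (fail-walked)
[5] read 'a'  n14⇒n10 (fail-walked)
[6] read 'b'  n10⇒n7 (fail-walked)
[7] read 'b'  n7⇒n8
[8] read 'c'  n8⇒n9  ** P1@[6:8]
[9] read 'a'  n9⇒n2 (fail-walked)
[10] read 'c'  n2⇒n1 (fail-walked)
[11] read 'e'  n1⇒n14 (fail-walked)
[12] read 'b'  n14⇒n15  ** P3@[11:12]
[13] read 'a'  n15⇒n10 (fail-walked)
[14] read 'e'  n10⇒n14 (fail-walked)
[15] read 'a'  n14⇒n10 (fail-walked)
[16] read 'a'  n10⇒n10 (fail-walked)
[17] read 'd'  n10⇒n11
[18] read 'b'  n11⇒n7 (fail-walked)
[19] read 'c'  n7⇒n1 (fail-walked)
[20] read 'b'  n1⇒n7 (fail-walked)
[21] read 'c'  n7⇒n1 (fail-walked)
[22] read 'a'  n1⇒n2
[23] read 'a'  n2⇒n3
[24] read 'd'  n3⇒n4
[25] read 'e'  n4⇒n5
[26] read 'b'  n5⇒n6  ** P0@[21:26],P3@[25:26]
[27] read 'c'  n6⇒n1 (fail-walked)
[28] read 'a'  n1⇒n2
[29] read 'a'  n2⇒n3
[30] read 'd'  n3⇒n4
[31] read 'e'  n4⇒n5
[32] read 'b'  n5⇒n6  ** P0@[27:32],P3@[31:32]
[33] read 'a'  n6⇒n10 (fail-walked)
[34] read 'd'  n10⇒n11
[35] read 'c'  n11⇒n12
[36] read 'a'  n12⇒n13  ** P2@[33:36]
[37] read 'e'  n13⇒n14 (fail-walked)
[38] read 'c'  n14⇒n1 (fail-walked)
[39] read 'b'  n1⇒n7 (fail-walked)
[40] read 'b'  n7⇒n8
[41] read 'e'  n8⇒n14 (fail-walked)
[42] read 'e'  n14⇒n14 (fail-walked)
[43] read 'b'  n14⇒n15  ** P3@[42:43]
[44] read 'a'  n15⇒n10 (fail-walked)
[45] read 'd'  n10⇒n11
[46] read 'c'  n11⇒n12
[47] read 'a'  n12⇒n13  ** P2@[44:47]
[48] read 'c'  n13⇒n1 (fail-walked)
[49] read 'a'  n1⇒n2
[50] read 'a'  n2⇒n3
[51] read 'd'  n3⇒n4
[52] read 'e'  n4⇒n5
[53] read 'b'  n5⇒n6  ** P0@[48:53],P3@[52:53]
[54] read 'a'  n6⇒n10 (fail-walked)
[55] read 'b'  n10⇒n7 (fail-walked)
[56] read 'b'  n7⇒n8
[57] read 'b'  n8⇒n8 (fail-walked)
[58] read 'c'  n8⇒n9  ** P1@[56:58]
[59] read 'b'  n9⇒n7 (fail-walked)
[60] read 'a'  n7⇒n10 (fail-walked)
[61] read 'a'  n10⇒n10 (fail-walked)
[62] read 'd'  n10⇒n11
[63] read 'e'  n11⇒n14 (fail-walked)
[64] read 'b'  n14⇒n15  ** P3@[63:64]

All matches (sorted): [[3,2],[8,1],[12,3],[26,0],[26,3],[32,0],[32,3],[36,2],[43,3],[47,2],[53,0],[53,3],[58,1],[64,3]]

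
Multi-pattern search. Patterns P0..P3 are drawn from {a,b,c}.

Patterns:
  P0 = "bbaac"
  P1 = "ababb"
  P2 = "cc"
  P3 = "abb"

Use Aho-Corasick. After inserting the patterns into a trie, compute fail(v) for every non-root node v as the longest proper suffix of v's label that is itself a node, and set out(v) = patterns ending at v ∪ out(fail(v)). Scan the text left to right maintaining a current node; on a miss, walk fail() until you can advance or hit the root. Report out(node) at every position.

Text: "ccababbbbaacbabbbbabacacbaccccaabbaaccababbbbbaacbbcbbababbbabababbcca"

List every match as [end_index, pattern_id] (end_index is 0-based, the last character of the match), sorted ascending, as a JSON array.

Build automaton:
Trie (insert patterns):
  n0 'ε': a→6 b→1 c→11
  n1 'b': b→2
  n2 'bb': a→3
  n3 'bba': a→4
  n4 'bbaa': c→5
  n5 'bbaac': ·  [P0 ends]
  n6 'a': b→7
  n7 'ab': a→8 b→13
  n8 'aba': b→9
  n9 'abab': b→10
  n10 'ababb': ·  [P1 ends]
  n11 'c': c→12
  n12 'cc': ·  [P2 ends]
  n13 'abb': ·  [P3 ends]

Failure links (BFS by depth):
  n1('b'): parent n0 fail=0; on 'b' 0 → fail=0;  out ∅∪∅=∅
  n6('a'): parent n0 fail=0; on 'a' 0 → fail=0;  out ∅∪∅=∅
  n11('c'): parent n0 fail=0; on 'c' 0 → fail=0;  out ∅∪∅=∅
  n2('bb'): parent n1 fail=0; on 'b' 0 → fail=1;  out ∅∪∅=∅
  n7('ab'): parent n6 fail=0; on 'b' 0 → fail=1;  out ∅∪∅=∅
  n12('cc'): parent n11 fail=0; on 'c' 0 → fail=11;  out {2}∪∅={2}
  n3('bba'): parent n2 fail=1; on 'a' 1→0 → fail=6;  out ∅∪∅=∅
  n8('aba'): parent n7 fail=1; on 'a' 1→0 → fail=6;  out ∅∪∅=∅
  n13('abb'): parent n7 fail=1; on 'b' 1 → fail=2;  out {3}∪∅={3}
  n4('bbaa'): parent n3 fail=6; on 'a' 6→0 → fail=6;  out ∅∪∅=∅
  n9('abab'): parent n8 fail=6; on 'b' 6 → fail=7;  out ∅∪∅=∅
  n5('bbaac'): parent n4 fail=6; on 'c' 6→0 → fail=11;  out {0}∪∅={0}
  n10('ababb'): parent n9 fail=7; on 'b' 7 → fail=13;  out {1}∪{3}={1,3}

Scan:
[0] read 'c'  n0⇒n11
[1] read 'c'  n11⇒n12  → match P2@[0:1]
[2] read 'a'  n12⇒n6 (via fail)
[3] read 'b'  n6⇒n7
[4] read 'a'  n7⇒n8
[5] read 'b'  n8⇒n9
[6] read 'b'  n9⇒n10  → match P1@[2:6],P3@[4:6]
[7] read 'b'  n10⇒n2 (via fail)
[8] read 'b'  n2⇒n2 (via fail)
[9] read 'a'  n2⇒n3
[10] read 'a'  n3⇒n4
[11] read 'c'  n4⇒n5  → match P0@[7:11]
[12] read 'b'  n5⇒n1 (via fail)
[13] read 'a'  n1⇒n6 (via fail)
[14] read 'b'  n6⇒n7
[15] read 'b'  n7⇒n13  → match P3@[13:15]
[16] read 'b'  n13⇒n2 (via fail)
[17] read 'b'  n2⇒n2 (via fail)
[18] read 'a'  n2⇒n3
[19] read 'b'  n3⇒n7 (via fail)
[20] read 'a'  n7⇒n8
[21] read 'c'  n8⇒n11 (via fail)
[22] read 'a'  n11⇒n6 (via fail)
[23] read 'c'  n6⇒n11 (via fail)
[24] read 'b'  n11⇒n1 (via fail)
[25] read 'a'  n1⇒n6 (via fail)
[26] read 'c'  n6⇒n11 (via fail)
[27] read 'c'  n11⇒n12  → match P2@[26:27]
[28] read 'c'  n12⇒n12 (via fail)  → match P2@[27:28]
[29] read 'c'  n12⇒n12 (via fail)  → match P2@[28:29]
[30] read 'a'  n12⇒n6 (via fail)
[31] read 'a'  n6⇒n6 (via fail)
[32] read 'b'  n6⇒n7
[33] read 'b'  n7⇒n13  → match P3@[31:33]
[34] read 'a'  n13⇒n3 (via fail)
[35] read 'a'  n3⇒n4
[36] read 'c'  n4⇒n5  → match P0@[32:36]
[37] read 'c'  n5⇒n12 (via fail)  → match P2@[36:37]
[38] read 'a'  n12⇒n6 (via fail)
[39] read 'b'  n6⇒n7
[40] read 'a'  n7⇒n8
[41] read 'b'  n8⇒n9
[42] read 'b'  n9⇒n10  → match P1@[38:42],P3@[40:42]
[43] read 'b'  n10⇒n2 (via fail)
[44] read 'b'  n2⇒n2 (via fail)
[45] read 'b'  n2⇒n2 (via fail)
[46] read 'a'  n2⇒n3
[47] read 'a'  n3⇒n4
[48] read 'c'  n4⇒n5  → match P0@[44:48]
[49] read 'b'  n5⇒n1 (via fail)
[50] read 'b'  n1⇒n2
[51] read 'c'  n2⇒n11 (via fail)
[52] read 'b'  n11⇒n1 (via fail)
[53] read 'b'  n1⇒n2
[54] read 'a'  n2⇒n3
[55] read 'b'  n3⇒n7 (via fail)
[56] read 'a'  n7⇒n8
[57] read 'b'  n8⇒n9
[58] read 'b'  n9⇒n10  → match P1@[54:58],P3@[56:58]
[59] read 'b'  n10⇒n2 (via fail)
[60] read 'a'  n2⇒n3
[61] read 'b'  n3⇒n7 (via fail)
[62] read 'a'  n7⇒n8
[63] read 'b'  n8⇒n9
[64] read 'a'  n9⇒n8 (via fail)
[65] read 'b'  n8⇒n9
[66] read 'b'  n9⇒n10  → match P1@[62:66],P3@[64:66]
[67] read 'c'  n10⇒n11 (via fail)
[68] read 'c'  n11⇒n12  → match P2@[67:68]
[69] read 'a'  n12⇒n6 (via fail)

Result: [[1,2],[6,1],[6,3],[11,0],[15,3],[27,2],[28,2],[29,2],[33,3],[36,0],[37,2],[42,1],[42,3],[48,0],[58,1],[58,3],[66,1],[66,3],[68,2]]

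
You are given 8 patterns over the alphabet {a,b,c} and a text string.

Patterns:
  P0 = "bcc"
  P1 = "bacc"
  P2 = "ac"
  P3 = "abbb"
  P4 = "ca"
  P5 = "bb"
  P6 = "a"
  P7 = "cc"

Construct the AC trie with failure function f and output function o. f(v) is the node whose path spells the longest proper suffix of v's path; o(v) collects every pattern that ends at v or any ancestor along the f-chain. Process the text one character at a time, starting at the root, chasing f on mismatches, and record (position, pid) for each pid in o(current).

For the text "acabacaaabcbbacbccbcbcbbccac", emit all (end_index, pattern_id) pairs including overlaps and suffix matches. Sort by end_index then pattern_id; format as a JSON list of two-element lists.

Construct AC machine:
Trie nodes:
  0='ε' goto a→7 b→1 c→12
  1='b' goto a→4 b→14 c→2
  2='bc' goto c→3
  3='bcc' goto ·  [P0 ends]
  4='ba' goto c→5
  5='bac' goto c→6
  6='bacc' goto ·  [P1 ends]
  7='a' goto b→9 c→8  [P6 ends]
  8='ac' goto ·  [P2 ends]
  9='ab' goto b→10
  10='abb' goto b→11
  11='abbb' goto ·  [P3 ends]
  12='c' goto a→13 c→15
  13='ca' goto ·  [P4 ends]
  14='bb' goto ·  [P5 ends]
  15='cc' goto ·  [P7 ends]

Failure links (BFS by depth):
  n1('b'): parent n0 fail=0; on 'b' 0 → fail=0;  out ∅∪∅=∅
  n7('a'): parent n0 fail=0; on 'a' 0 → fail=0;  out {6}∪∅={6}
  n12('c'): parent n0 fail=0; on 'c' 0 → fail=0;  out ∅∪∅=∅
  n2('bc'): parent n1 fail=0; on 'c' 0 → fail=12;  out ∅∪∅=∅
  n4('ba'): parent n1 fail=0; on 'a' 0 → fail=7;  out ∅∪{6}={6}
  n8('ac'): parent n7 fail=0; on 'c' 0 → fail=12;  out {2}∪∅={2}
  n9('ab'): parent n7 fail=0; on 'b' 0 → fail=1;  out ∅∪∅=∅
  n13('ca'): parent n12 fail=0; on 'a' 0 → fail=7;  out {4}∪{6}={4,6}
  n14('bb'): parent n1 fail=0; on 'b' 0 → fail=1;  out {5}∪∅={5}
  n15('cc'): parent n12 fail=0; on 'c' 0 → fail=12;  out {7}∪∅={7}
  n3('bcc'): parent n2 fail=12; on 'c' 12 → fail=15;  out {0}∪{7}={0,7}
  n5('bac'): parent n4 fail=7; on 'c' 7 → fail=8;  out ∅∪{2}={2}
  n10('abb'): parent n9 fail=1; on 'b' 1 → fail=14;  out ∅∪{5}={5}
  n6('bacc'): parent n5 fail=8; on 'c' 8→12 → fail=15;  out {1}∪{7}={1,7}
  n11('abbb'): parent n10 fail=14; on 'b' 14→1 → fail=14;  out {3}∪{5}={3,5}

Run:
pos 0 'a': at 7  ** P6@[0:0]
pos 1 'c': at 8  ** P2@[0:1]
pos 2 'a': at 13 ·f  ** P4@[1:2],P6@[2:2]
pos 3 'b': at 9 ·f
pos 4 'a': at 4 ·f  ** P6@[4:4]
pos 5 'c': at 5  ** P2@[4:5]
pos 6 'a': at 13 ·f  ** P4@[5:6],P6@[6:6]
pos 7 'a': at 7 ·f  ** P6@[7:7]
pos 8 'a': at 7 ·f  ** P6@[8:8]
pos 9 'b': at 9
pos 10 'c': at 2 ·f
pos 11 'b': at 1 ·f
pos 12 'b': at 14  ** P5@[11:12]
pos 13 'a': at 4 ·f  ** P6@[13:13]
pos 14 'c': at 5  ** P2@[13:14]
pos 15 'b': at 1 ·f
pos 16 'c': at 2
pos 17 'c': at 3  ** P0@[15:17],P7@[16:17]
pos 18 'b': at 1 ·f
pos 19 'c': at 2
pos 20 'b': at 1 ·f
pos 21 'c': at 2
pos 22 'b': at 1 ·f
pos 23 'b': at 14  ** P5@[22:23]
pos 24 'c': at 2 ·f
pos 25 'c': at 3  ** P0@[23:25],P7@[24:25]
pos 26 'a': at 13 ·f  ** P4@[25:26],P6@[26:26]
pos 27 'c': at 8 ·f  ** P2@[26:27]

Matches: [[0,6],[1,2],[2,4],[2,6],[4,6],[5,2],[6,4],[6,6],[7,6],[8,6],[12,5],[13,6],[14,2],[17,0],[17,7],[23,5],[25,0],[25,7],[26,4],[26,6],[27,2]]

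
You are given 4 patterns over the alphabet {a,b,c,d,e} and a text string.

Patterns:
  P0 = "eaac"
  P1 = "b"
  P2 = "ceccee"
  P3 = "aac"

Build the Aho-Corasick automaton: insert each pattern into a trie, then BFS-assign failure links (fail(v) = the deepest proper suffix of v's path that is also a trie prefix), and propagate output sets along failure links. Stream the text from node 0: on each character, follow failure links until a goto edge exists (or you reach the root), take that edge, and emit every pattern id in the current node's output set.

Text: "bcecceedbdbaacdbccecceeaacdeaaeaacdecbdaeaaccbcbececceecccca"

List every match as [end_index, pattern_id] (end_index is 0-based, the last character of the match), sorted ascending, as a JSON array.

Construct AC machine:
Trie nodes:
  0='ε' goto a→12 b→5 c→6 e→1
  1='e' goto a→2
  2='ea' goto a→3
  3='eaa' goto c→4
  4='eaac' goto ·  ←P0
  5='b' goto ·  ←P1
  6='c' goto e→7
  7='ce' goto c→8
  8='cec' goto c→9
  9='cecc' goto e→10
  10='cecce' goto e→11
  11='ceccee' goto ·  ←P2
  12='a' goto a→13
  13='aa' goto c→14
  14='aac' goto ·  ←P3

BFS fail/out derivation:
  n1('e'): parent n0 fail=0; on 'e' 0 → fail=0;  out ∅∪∅=∅
  n5('b'): parent n0 fail=0; on 'b' 0 → fail=0;  out {1}∪∅={1}
  n6('c'): parent n0 fail=0; on 'c' 0 → fail=0;  out ∅∪∅=∅
  n12('a'): parent n0 fail=0; on 'a' 0 → fail=0;  out ∅∪∅=∅
  n2('ea'): parent n1 fail=0; on 'a' 0 → fail=12;  out ∅∪∅=∅
  n7('ce'): parent n6 fail=0; on 'e' 0 → fail=1;  out ∅∪∅=∅
  n13('aa'): parent n12 fail=0; on 'a' 0 → fail=12;  out ∅∪∅=∅
  n3('eaa'): parent n2 fail=12; on 'a' 12 → fail=13;  out ∅∪∅=∅
  n8('cec'): parent n7 fail=1; on 'c' 1→0 → fail=6;  out ∅∪∅=∅
  n14('aac'): parent n13 fail=12; on 'c' 12→0 → fail=6;  out {3}∪∅={3}
  n4('eaac'): parent n3 fail=13; on 'c' 13 → fail=14;  out {0}∪{3}={0,3}
  n9('cecc'): parent n8 fail=6; on 'c' 6→0 → fail=6;  out ∅∪∅=∅
  n10('cecce'): parent n9 fail=6; on 'e' 6 → fail=7;  out ∅∪∅=∅
  n11('ceccee'): parent n10 fail=7; on 'e' 7→1→0 → fail=1;  out {2}∪∅={2}

Text stream:
i=0 'b': node 0→5  → match P1@[0:0]
i=1 'c': node 5→6 ·f
i=2 'e': node 6→7
i=3 'c': node 7→8
i=4 'c': node 8→9
i=5 'e': node 9→10
i=6 'e': node 10→11  → match P2@[1:6]
i=7 'd': node 11→0 ·f
i=8 'b': node 0→5  → match P1@[8:8]
i=9 'd': node 5→0 ·f
i=10 'b': node 0→5  → match P1@[10:10]
i=11 'a': node 5→12 ·f
i=12 'a': node 12→13
i=13 'c': node 13→14  → match P3@[11:13]
i=14 'd': node 14→0 ·f
i=15 'b': node 0→5  → match P1@[15:15]
i=16 'c': node 5→6 ·f
i=17 'c': node 6→6 ·f
i=18 'e': node 6→7
i=19 'c': node 7→8
i=20 'c': node 8→9
i=21 'e': node 9→10
i=22 'e': node 10→11  → match P2@[17:22]
i=23 'a': node 11→2 ·f
i=24 'a': node 2→3
i=25 'c': node 3→4  → match P0@[22:25],P3@[23:25]
i=26 'd': node 4→0 ·f
i=27 'e': node 0→1
i=28 'a': node 1→2
i=29 'a': node 2→3
i=30 'e': node 3→1 ·f
i=31 'a': node 1→2
i=32 'a': node 2→3
i=33 'c': node 3→4  → match P0@[30:33],P3@[31:33]
i=34 'd': node 4→0 ·f
i=35 'e': node 0→1
i=36 'c': node 1→6 ·f
i=37 'b': node 6→5 ·f  → match P1@[37:37]
i=38 'd': node 5→0 ·f
i=39 'a': node 0→12
i=40 'e': node 12→1 ·f
i=41 'a': node 1→2
i=42 'a': node 2→3
i=43 'c': node 3→4  → match P0@[40:43],P3@[41:43]
i=44 'c': node 4→6 ·f
i=45 'b': node 6→5 ·f  → match P1@[45:45]
i=46 'c': node 5→6 ·f
i=47 'b': node 6→5 ·f  → match P1@[47:47]
i=48 'e': node 5→1 ·f
i=49 'c': node 1→6 ·f
i=50 'e': node 6→7
i=51 'c': node 7→8
i=52 'c': node 8→9
i=53 'e': node 9→10
i=54 'e': node 10→11  → match P2@[49:54]
i=55 'c': node 11→6 ·f
i=56 'c': node 6→6 ·f
i=57 'c': node 6→6 ·f
i=58 'c': node 6→6 ·f
i=59 'a': node 6→12 ·f

All matches (sorted): [[0,1],[6,2],[8,1],[10,1],[13,3],[15,1],[22,2],[25,0],[25,3],[33,0],[33,3],[37,1],[43,0],[43,3],[45,1],[47,1],[54,2]]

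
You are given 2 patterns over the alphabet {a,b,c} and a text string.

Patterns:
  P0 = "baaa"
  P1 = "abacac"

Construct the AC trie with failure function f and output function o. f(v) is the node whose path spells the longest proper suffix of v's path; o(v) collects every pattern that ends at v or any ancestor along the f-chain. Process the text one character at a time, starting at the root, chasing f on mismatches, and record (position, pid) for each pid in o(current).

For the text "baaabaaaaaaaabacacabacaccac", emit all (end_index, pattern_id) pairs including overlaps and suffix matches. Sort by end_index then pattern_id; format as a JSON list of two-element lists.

Construct AC machine:
Trie nodes:
  0='ε' goto a→5 b→1
  1='b' goto a→2
  2='ba' goto a→3
  3='baa' goto a→4
  4='baaa' goto ·  ←P0
  5='a' goto b→6
  6='ab' goto a→7
  7='aba' goto c→8
  8='abac' goto a→9
  9='abaca' goto c→10
  10='abacac' goto ·  ←P1

Failure links (BFS by depth):
  fail(1) 'b': from fail(0)=0 chase 'b': 0 ⇒ 0;  out=∅∪out(0)=∅
  fail(5) 'a': from fail(0)=0 chase 'a': 0 ⇒ 0;  out=∅∪out(0)=∅
  fail(2) 'ba': from fail(1)=0 chase 'a': 0 ⇒ 5;  out=∅∪out(5)=∅
  fail(6) 'ab': from fail(5)=0 chase 'b': 0 ⇒ 1;  out=∅∪out(1)=∅
  fail(3) 'baa': from fail(2)=5 chase 'a': 5→0 ⇒ 5;  out=∅∪out(5)=∅
  fail(7) 'aba': from fail(6)=1 chase 'a': 1 ⇒ 2;  out=∅∪out(2)=∅
  fail(4) 'baaa': from fail(3)=5 chase 'a': 5→0 ⇒ 5;  out={0}∪out(5)={0}
  fail(8) 'abac': from fail(7)=2 chase 'c': 2→5→0 ⇒ 0;  out=∅∪out(0)=∅
  fail(9) 'abaca': from fail(8)=0 chase 'a': 0 ⇒ 5;  out=∅∪out(5)=∅
  fail(10) 'abacac': from fail(9)=5 chase 'c': 5→0 ⇒ 0;  out={1}∪out(0)={1}

Text stream:
[0] read 'b'  n0⇒n1
[1] read 'a'  n1⇒n2
[2] read 'a'  n2⇒n3
[3] read 'a'  n3⇒n4  → match P0@[0:3]
[4] read 'b'  n4⇒n6 (via fail)
[5] read 'a'  n6⇒n7
[6] read 'a'  n7⇒n3 (via fail)
[7] read 'a'  n3⇒n4  → match P0@[4:7]
[8] read 'a'  n4⇒n5 (via fail)
[9] read 'a'  n5⇒n5 (via fail)
[10] read 'a'  n5⇒n5 (via fail)
[11] read 'a'  n5⇒n5 (via fail)
[12] read 'a'  n5⇒n5 (via fail)
[13] read 'b'  n5⇒n6
[14] read 'a'  n6⇒n7
[15] read 'c'  n7⇒n8
[16] read 'a'  n8⇒n9
[17] read 'c'  n9⇒n10  → match P1@[12:17]
[18] read 'a'  n10⇒n5 (via fail)
[19] read 'b'  n5⇒n6
[20] read 'a'  n6⇒n7
[21] read 'c'  n7⇒n8
[22] read 'a'  n8⇒n9
[23] read 'c'  n9⇒n10  → match P1@[18:23]
[24] read 'c'  n10⇒n0 (via fail)
[25] read 'a'  n0⇒n5
[26] read 'c'  n5⇒n0 (via fail)

Matches: [[3,0],[7,0],[17,1],[23,1]]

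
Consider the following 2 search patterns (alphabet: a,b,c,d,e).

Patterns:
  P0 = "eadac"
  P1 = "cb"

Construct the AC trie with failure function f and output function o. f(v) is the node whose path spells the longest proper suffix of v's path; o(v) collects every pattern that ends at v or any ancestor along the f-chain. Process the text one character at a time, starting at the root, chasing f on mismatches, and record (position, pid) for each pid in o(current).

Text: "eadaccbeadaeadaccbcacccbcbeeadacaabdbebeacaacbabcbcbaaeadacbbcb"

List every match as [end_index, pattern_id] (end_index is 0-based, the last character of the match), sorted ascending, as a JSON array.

Build automaton:
Trie nodes:
  0='ε' goto c→6 e→1
  1='e' goto a→2
  2='ea' goto d→3
  3='ead' goto a→4
  4='eada' goto c→5
  5='eadac' goto ·  ←P0
  6='c' goto b→7
  7='cb' goto ·  ←P1

BFS fail/out derivation:
  n1('e'): parent n0 fail=0; on 'e' 0 → fail=0;  out ∅∪∅=∅
  n6('c'): parent n0 fail=0; on 'c' 0 → fail=0;  out ∅∪∅=∅
  n2('ea'): parent n1 fail=0; on 'a' 0 → fail=0;  out ∅∪∅=∅
  n7('cb'): parent n6 fail=0; on 'b' 0 → fail=0;  out {1}∪∅={1}
  n3('ead'): parent n2 fail=0; on 'd' 0 → fail=0;  out ∅∪∅=∅
  n4('eada'): parent n3 fail=0; on 'a' 0 → fail=0;  out ∅∪∅=∅
  n5('eadac'): parent n4 fail=0; on 'c' 0 → fail=6;  out {0}∪∅={0}

Text stream:
pos 0 'e': at 1
pos 1 'a': at 2
pos 2 'd': at 3
pos 3 'a': at 4
pos 4 'c': at 5  emit P0@[0:4]
pos 5 'c': at 6 ·f
pos 6 'b': at 7  emit P1@[5:6]
pos 7 'e': at 1 ·f
pos 8 'a': at 2
pos 9 'd': at 3
pos 10 'a': at 4
pos 11 'e': at 1 ·f
pos 12 'a': at 2
pos 13 'd': at 3
pos 14 'a': at 4
pos 15 'c': at 5  emit P0@[11:15]
pos 16 'c': at 6 ·f
pos 17 'b': at 7  emit P1@[16:17]
pos 18 'c': at 6 ·f
pos 19 'a': at 0 ·f
pos 20 'c': at 6
pos 21 'c': at 6 ·f
pos 22 'c': at 6 ·f
pos 23 'b': at 7  emit P1@[22:23]
pos 24 'c': at 6 ·f
pos 25 'b': at 7  emit P1@[24:25]
pos 26 'e': at 1 ·f
pos 27 'e': at 1 ·f
pos 28 'a': at 2
pos 29 'd': at 3
pos 30 'a': at 4
pos 31 'c': at 5  emit P0@[27:31]
pos 32 'a': at 0 ·f
pos 33 'a': at 0
pos 34 'b': at 0
pos 35 'd': at 0
pos 36 'b': at 0
pos 37 'e': at 1
pos 38 'b': at 0 ·f
pos 39 'e': at 1
pos 40 'a': at 2
pos 41 'c': at 6 ·f
pos 42 'a': at 0 ·f
pos 43 'a': at 0
pos 44 'c': at 6
pos 45 'b': at 7  emit P1@[44:45]
pos 46 'a': at 0 ·f
pos 47 'b': at 0
pos 48 'c': at 6
pos 49 'b': at 7  emit P1@[48:49]
pos 50 'c': at 6 ·f
pos 51 'b': at 7  emit P1@[50:51]
pos 52 'a': at 0 ·f
pos 53 'a': at 0
pos 54 'e': at 1
pos 55 'a': at 2
pos 56 'd': at 3
pos 57 'a': at 4
pos 58 'c': at 5  emit P0@[54:58]
pos 59 'b': at 7 ·f  emit P1@[58:59]
pos 60 'b': at 0 ·f
pos 61 'c': at 6
pos 62 'b': at 7  emit P1@[61:62]

All matches (sorted): [[4,0],[6,1],[15,0],[17,1],[23,1],[25,1],[31,0],[45,1],[49,1],[51,1],[58,0],[59,1],[62,1]]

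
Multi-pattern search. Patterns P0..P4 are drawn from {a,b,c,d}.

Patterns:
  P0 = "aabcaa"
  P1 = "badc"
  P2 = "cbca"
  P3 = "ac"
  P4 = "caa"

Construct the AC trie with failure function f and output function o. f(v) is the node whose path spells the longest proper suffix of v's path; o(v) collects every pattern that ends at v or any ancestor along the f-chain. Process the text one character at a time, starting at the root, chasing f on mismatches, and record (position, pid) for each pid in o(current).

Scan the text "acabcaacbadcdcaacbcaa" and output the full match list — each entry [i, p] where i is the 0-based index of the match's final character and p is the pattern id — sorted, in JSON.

Build:
Trie nodes:
  0='ε' goto a→1 b→7 c→11
  1='a' goto a→2 c→15
  2='aa' goto b→3
  3='aab' goto c→4
  4='aabc' goto a→5
  5='aabca' goto a→6
  6='aabcaa' goto ·  ←P0
  7='b' goto a→8
  8='ba' goto d→9
  9='bad' goto c→10
  10='badc' goto ·  ←P1
  11='c' goto a→16 b→12
  12='cb' goto c→13
  13='cbc' goto a→14
  14='cbca' goto ·  ←P2
  15='ac' goto ·  ←P3
  16='ca' goto a→17
  17='caa' goto ·  ←P4

BFS fail/out derivation:
  n1('a'): parent n0 fail=0; on 'a' 0 → fail=0;  out ∅∪∅=∅
  n7('b'): parent n0 fail=0; on 'b' 0 → fail=0;  out ∅∪∅=∅
  n11('c'): parent n0 fail=0; on 'c' 0 → fail=0;  out ∅∪∅=∅
  n2('aa'): parent n1 fail=0; on 'a' 0 → fail=1;  out ∅∪∅=∅
  n8('ba'): parent n7 fail=0; on 'a' 0 → fail=1;  out ∅∪∅=∅
  n12('cb'): parent n11 fail=0; on 'b' 0 → fail=7;  out ∅∪∅=∅
  n15('ac'): parent n1 fail=0; on 'c' 0 → fail=11;  out {3}∪∅={3}
  n16('ca'): parent n11 fail=0; on 'a' 0 → fail=1;  out ∅∪∅=∅
  n3('aab'): parent n2 fail=1; on 'b' 1→0 → fail=7;  out ∅∪∅=∅
  n9('bad'): parent n8 fail=1; on 'd' 1→0 → fail=0;  out ∅∪∅=∅
  n13('cbc'): parent n12 fail=7; on 'c' 7→0 → fail=11;  out ∅∪∅=∅
  n17('caa'): parent n16 fail=1; on 'a' 1 → fail=2;  out {4}∪∅={4}
  n4('aabc'): parent n3 fail=7; on 'c' 7→0 → fail=11;  out ∅∪∅=∅
  n10('badc'): parent n9 fail=0; on 'c' 0 → fail=11;  out {1}∪∅={1}
  n14('cbca'): parent n13 fail=11; on 'a' 11 → fail=16;  out {2}∪∅={2}
  n5('aabca'): parent n4 fail=11; on 'a' 11 → fail=16;  out ∅∪∅=∅
  n6('aabcaa'): parent n5 fail=16; on 'a' 16 → fail=17;  out {0}∪{4}={0,4}

Text stream:
i=0 'a': node 0→1
i=1 'c': node 1→15  emit P3@[0:1]
i=2 'a': node 15→16 ·f
i=3 'b': node 16→7 ·f
i=4 'c': node 7→11 ·f
i=5 'a': node 11→16
i=6 'a': node 16→17  emit P4@[4:6]
i=7 'c': node 17→15 ·f  emit P3@[6:7]
i=8 'b': node 15→12 ·f
i=9 'a': node 12→8 ·f
i=10 'd': node 8→9
i=11 'c': node 9→10  emit P1@[8:11]
i=12 'd': node 10→0 ·f
i=13 'c': node 0→11
i=14 'a': node 11→16
i=15 'a': node 16→17  emit P4@[13:15]
i=16 'c': node 17→15 ·f  emit P3@[15:16]
i=17 'b': node 15→12 ·f
i=18 'c': node 12→13
i=19 'a': node 13→14  emit P2@[16:19]
i=20 'a': node 14→17 ·f  emit P4@[18:20]

Matches: [[1,3],[6,4],[7,3],[11,1],[15,4],[16,3],[19,2],[20,4]]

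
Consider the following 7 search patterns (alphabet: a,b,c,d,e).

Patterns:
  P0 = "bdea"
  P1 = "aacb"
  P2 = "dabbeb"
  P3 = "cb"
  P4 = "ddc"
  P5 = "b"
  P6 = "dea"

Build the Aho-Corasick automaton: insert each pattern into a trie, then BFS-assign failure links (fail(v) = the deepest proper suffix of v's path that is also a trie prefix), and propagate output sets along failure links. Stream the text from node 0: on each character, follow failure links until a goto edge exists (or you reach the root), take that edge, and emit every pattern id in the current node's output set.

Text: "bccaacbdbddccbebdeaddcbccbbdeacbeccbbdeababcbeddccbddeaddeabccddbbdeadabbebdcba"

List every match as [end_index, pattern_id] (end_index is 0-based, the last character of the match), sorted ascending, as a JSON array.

Build:
Trie (insert patterns):
  n0 'ε': a→5 b→1 c→15 d→9
  n1 'b': d→2  [P5 ends]
  n2 'bd': e→3
  n3 'bde': a→4
  n4 'bdea': ·  [P0 ends]
  n5 'a': a→6
  n6 'aa': c→7
  n7 'aac': b→8
  n8 'aacb': ·  [P1 ends]
  n9 'd': a→10 d→17 e→19
  n10 'da': b→11
  n11 'dab': b→12
  n12 'dabb': e→13
  n13 'dabbe': b→14
  n14 'dabbeb': ·  [P2 ends]
  n15 'c': b→16
  n16 'cb': ·  [P3 ends]
  n17 'dd': c→18
  n18 'ddc': ·  [P4 ends]
  n19 'de': a→20
  n20 'dea': ·  [P6 ends]

Failure links (BFS by depth):
  n1('b'): parent n0 fail=0; on 'b' 0 → fail=0;  out {5}∪∅={5}
  n5('a'): parent n0 fail=0; on 'a' 0 → fail=0;  out ∅∪∅=∅
  n9('d'): parent n0 fail=0; on 'd' 0 → fail=0;  out ∅∪∅=∅
  n15('c'): parent n0 fail=0; on 'c' 0 → fail=0;  out ∅∪∅=∅
  n2('bd'): parent n1 fail=0; on 'd' 0 → fail=9;  out ∅∪∅=∅
  n6('aa'): parent n5 fail=0; on 'a' 0 → fail=5;  out ∅∪∅=∅
  n10('da'): parent n9 fail=0; on 'a' 0 → fail=5;  out ∅∪∅=∅
  n16('cb'): parent n15 fail=0; on 'b' 0 → fail=1;  out {3}∪{5}={3,5}
  n17('dd'): parent n9 fail=0; on 'd' 0 → fail=9;  out ∅∪∅=∅
  n19('de'): parent n9 fail=0; on 'e' 0 → fail=0;  out ∅∪∅=∅
  n3('bde'): parent n2 fail=9; on 'e' 9 → fail=19;  out ∅∪∅=∅
  n7('aac'): parent n6 fail=5; on 'c' 5→0 → fail=15;  out ∅∪∅=∅
  n11('dab'): parent n10 fail=5; on 'b' 5→0 → fail=1;  out ∅∪{5}={5}
  n18('ddc'): parent n17 fail=9; on 'c' 9→0 → fail=15;  out {4}∪∅={4}
  n20('dea'): parent n19 fail=0; on 'a' 0 → fail=5;  out {6}∪∅={6}
  n4('bdea'): parent n3 fail=19; on 'a' 19 → fail=20;  out {0}∪{6}={0,6}
  n8('aacb'): parent n7 fail=15; on 'b' 15 → fail=16;  out {1}∪{3,5}={1,3,5}
  n12('dabb'): parent n11 fail=1; on 'b' 1→0 → fail=1;  out ∅∪{5}={5}
  n13('dabbe'): parent n12 fail=1; on 'e' 1→0 → fail=0;  out ∅∪∅=∅
  n14('dabbeb'): parent n13 fail=0; on 'b' 0 → fail=1;  out {2}∪{5}={2,5}

Run:
pos 0 'b': at 1  ** P5@[0:0]
pos 1 'c': at 15 ·f
pos 2 'c': at 15 ·f
pos 3 'a': at 5 ·f
pos 4 'a': at 6
pos 5 'c': at 7
pos 6 'b': at 8  ** P1@[3:6],P3@[5:6],P5@[6:6]
pos 7 'd': at 2 ·f
pos 8 'b': at 1 ·f  ** P5@[8:8]
pos 9 'd': at 2
pos 10 'd': at 17 ·f
pos 11 'c': at 18  ** P4@[9:11]
pos 12 'c': at 15 ·f
pos 13 'b': at 16  ** P3@[12:13],P5@[13:13]
pos 14 'e': at 0 ·f
pos 15 'b': at 1  ** P5@[15:15]
pos 16 'd': at 2
pos 17 'e': at 3
pos 18 'a': at 4  ** P0@[15:18],P6@[16:18]
pos 19 'd': at 9 ·f
pos 20 'd': at 17
pos 21 'c': at 18  ** P4@[19:21]
pos 22 'b': at 16 ·f  ** P3@[21:22],P5@[22:22]
pos 23 'c': at 15 ·f
pos 24 'c': at 15 ·f
pos 25 'b': at 16  ** P3@[24:25],P5@[25:25]
pos 26 'b': at 1 ·f  ** P5@[26:26]
pos 27 'd': at 2
pos 28 'e': at 3
pos 29 'a': at 4  ** P0@[26:29],P6@[27:29]
pos 30 'c': at 15 ·f
pos 31 'b': at 16  ** P3@[30:31],P5@[31:31]
pos 32 'e': at 0 ·f
pos 33 'c': at 15
pos 34 'c': at 15 ·f
pos 35 'b': at 16  ** P3@[34:35],P5@[35:35]
pos 36 'b': at 1 ·f  ** P5@[36:36]
pos 37 'd': at 2
pos 38 'e': at 3
pos 39 'a': at 4  ** P0@[36:39],P6@[37:39]
pos 40 'b': at 1 ·f  ** P5@[40:40]
pos 41 'a': at 5 ·f
pos 42 'b': at 1 ·f  ** P5@[42:42]
pos 43 'c': at 15 ·f
pos 44 'b': at 16  ** P3@[43:44],P5@[44:44]
pos 45 'e': at 0 ·f
pos 46 'd': at 9
pos 47 'd': at 17
pos 48 'c': at 18  ** P4@[46:48]
pos 49 'c': at 15 ·f
pos 50 'b': at 16  ** P3@[49:50],P5@[50:50]
pos 51 'd': at 2 ·f
pos 52 'd': at 17 ·f
pos 53 'e': at 19 ·f
pos 54 'a': at 20  ** P6@[52:54]
pos 55 'd': at 9 ·f
pos 56 'd': at 17
pos 57 'e': at 19 ·f
pos 58 'a': at 20  ** P6@[56:58]
pos 59 'b': at 1 ·f  ** P5@[59:59]
pos 60 'c': at 15 ·f
pos 61 'c': at 15 ·f
pos 62 'd': at 9 ·f
pos 63 'd': at 17
pos 64 'b': at 1 ·f  ** P5@[64:64]
pos 65 'b': at 1 ·f  ** P5@[65:65]
pos 66 'd': at 2
pos 67 'e': at 3
pos 68 'a': at 4  ** P0@[65:68],P6@[66:68]
pos 69 'd': at 9 ·f
pos 70 'a': at 10
pos 71 'b': at 11  ** P5@[71:71]
pos 72 'b': at 12  ** P5@[72:72]
pos 73 'e': at 13
pos 74 'b': at 14  ** P2@[69:74],P5@[74:74]
pos 75 'd': at 2 ·f
pos 76 'c': at 15 ·f
pos 77 'b': at 16  ** P3@[76:77],P5@[77:77]
pos 78 'a': at 5 ·f

Matches: [[0,5],[6,1],[6,3],[6,5],[8,5],[11,4],[13,3],[13,5],[15,5],[18,0],[18,6],[21,4],[22,3],[22,5],[25,3],[25,5],[26,5],[29,0],[29,6],[31,3],[31,5],[35,3],[35,5],[36,5],[39,0],[39,6],[40,5],[42,5],[44,3],[44,5],[48,4],[50,3],[50,5],[54,6],[58,6],[59,5],[64,5],[65,5],[68,0],[68,6],[71,5],[72,5],[74,2],[74,5],[77,3],[77,5]]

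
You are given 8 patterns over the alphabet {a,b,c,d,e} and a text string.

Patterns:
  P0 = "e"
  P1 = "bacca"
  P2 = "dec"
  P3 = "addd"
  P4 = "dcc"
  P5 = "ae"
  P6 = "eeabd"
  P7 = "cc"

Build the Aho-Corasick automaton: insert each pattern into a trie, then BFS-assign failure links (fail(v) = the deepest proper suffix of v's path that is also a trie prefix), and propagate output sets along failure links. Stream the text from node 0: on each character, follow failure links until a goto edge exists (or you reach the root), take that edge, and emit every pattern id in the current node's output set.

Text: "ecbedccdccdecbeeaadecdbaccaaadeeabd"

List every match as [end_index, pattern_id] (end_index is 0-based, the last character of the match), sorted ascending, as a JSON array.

Construct AC machine:
Trie (insert patterns):
  n0 'ε': a→10 b→2 c→21 d→7 e→1
  n1 'e': e→17  [P0 ends]
  n2 'b': a→3
  n3 'ba': c→4
  n4 'bac': c→5
  n5 'bacc': a→6
  n6 'bacca': ·  [P1 ends]
  n7 'd': c→14 e→8
  n8 'de': c→9
  n9 'dec': ·  [P2 ends]
  n10 'a': d→11 e→16
  n11 'ad': d→12
  n12 'add': d→13
  n13 'addd': ·  [P3 ends]
  n14 'dc': c→15
  n15 'dcc': ·  [P4 ends]
  n16 'ae': ·  [P5 ends]
  n17 'ee': a→18
  n18 'eea': b→19
  n19 'eeab': d→20
  n20 'eeabd': ·  [P6 ends]
  n21 'c': c→22
  n22 'cc': ·  [P7 ends]

BFS fail/out derivation:
  fail(1) 'e': from fail(0)=0 chase 'e': 0 ⇒ 0;  out={0}∪out(0)={0}
  fail(2) 'b': from fail(0)=0 chase 'b': 0 ⇒ 0;  out=∅∪out(0)=∅
  fail(7) 'd': from fail(0)=0 chase 'd': 0 ⇒ 0;  out=∅∪out(0)=∅
  fail(10) 'a': from fail(0)=0 chase 'a': 0 ⇒ 0;  out=∅∪out(0)=∅
  fail(21) 'c': from fail(0)=0 chase 'c': 0 ⇒ 0;  out=∅∪out(0)=∅
  fail(3) 'ba': from fail(2)=0 chase 'a': 0 ⇒ 10;  out=∅∪out(10)=∅
  fail(8) 'de': from fail(7)=0 chase 'e': 0 ⇒ 1;  out=∅∪out(1)={0}
  fail(11) 'ad': from fail(10)=0 chase 'd': 0 ⇒ 7;  out=∅∪out(7)=∅
  fail(14) 'dc': from fail(7)=0 chase 'c': 0 ⇒ 21;  out=∅∪out(21)=∅
  fail(16) 'ae': from fail(10)=0 chase 'e': 0 ⇒ 1;  out={5}∪out(1)={0,5}
  fail(17) 'ee': from fail(1)=0 chase 'e': 0 ⇒ 1;  out=∅∪out(1)={0}
  fail(22) 'cc': from fail(21)=0 chase 'c': 0 ⇒ 21;  out={7}∪out(21)={7}
  fail(4) 'bac': from fail(3)=10 chase 'c': 10→0 ⇒ 21;  out=∅∪out(21)=∅
  fail(9) 'dec': from fail(8)=1 chase 'c': 1→0 ⇒ 21;  out={2}∪out(21)={2}
  fail(12) 'add': from fail(11)=7 chase 'd': 7→0 ⇒ 7;  out=∅∪out(7)=∅
  fail(15) 'dcc': from fail(14)=21 chase 'c': 21 ⇒ 22;  out={4}∪out(22)={4,7}
  fail(18) 'eea': from fail(17)=1 chase 'a': 1→0 ⇒ 10;  out=∅∪out(10)=∅
  fail(5) 'bacc': from fail(4)=21 chase 'c': 21 ⇒ 22;  out=∅∪out(22)={7}
  fail(13) 'addd': from fail(12)=7 chase 'd': 7→0 ⇒ 7;  out={3}∪out(7)={3}
  fail(19) 'eeab': from fail(18)=10 chase 'b': 10→0 ⇒ 2;  out=∅∪out(2)=∅
  fail(6) 'bacca': from fail(5)=22 chase 'a': 22→21→0 ⇒ 10;  out={1}∪out(10)={1}
  fail(20) 'eeabd': from fail(19)=2 chase 'd': 2→0 ⇒ 7;  out={6}∪out(7)={6}

Run:
[0] read 'e'  n0⇒n1  ** P0@[0:0]
[1] read 'c'  n1⇒n21 (fail-walked)
[2] read 'b'  n21⇒n2 (fail-walked)
[3] read 'e'  n2⇒n1 (fail-walked)  ** P0@[3:3]
[4] read 'd'  n1⇒n7 (fail-walked)
[5] read 'c'  n7⇒n14
[6] read 'c'  n14⇒n15  ** P4@[4:6],P7@[5:6]
[7] read 'd'  n15⇒n7 (fail-walked)
[8] read 'c'  n7⇒n14
[9] read 'c'  n14⇒n15  ** P4@[7:9],P7@[8:9]
[10] read 'd'  n15⇒n7 (fail-walked)
[11] read 'e'  n7⇒n8  ** P0@[11:11]
[12] read 'c'  n8⇒n9  ** P2@[10:12]
[13] read 'b'  n9⇒n2 (fail-walked)
[14] read 'e'  n2⇒n1 (fail-walked)  ** P0@[14:14]
[15] read 'e'  n1⇒n17  ** P0@[15:15]
[16] read 'a'  n17⇒n18
[17] read 'a'  n18⇒n10 (fail-walked)
[18] read 'd'  n10⇒n11
[19] read 'e'  n11⇒n8 (fail-walked)  ** P0@[19:19]
[20] read 'c'  n8⇒n9  ** P2@[18:20]
[21] read 'd'  n9⇒n7 (fail-walked)
[22] read 'b'  n7⇒n2 (fail-walked)
[23] read 'a'  n2⇒n3
[24] read 'c'  n3⇒n4
[25] read 'c'  n4⇒n5  ** P7@[24:25]
[26] read 'a'  n5⇒n6  ** P1@[22:26]
[27] read 'a'  n6⇒n10 (fail-walked)
[28] read 'a'  n10⇒n10 (fail-walked)
[29] read 'd'  n10⇒n11
[30] read 'e'  n11⇒n8 (fail-walked)  ** P0@[30:30]
[31] read 'e'  n8⇒n17 (fail-walked)  ** P0@[31:31]
[32] read 'a'  n17⇒n18
[33] read 'b'  n18⇒n19
[34] read 'd'  n19⇒n20  ** P6@[30:34]

All matches (sorted): [[0,0],[3,0],[6,4],[6,7],[9,4],[9,7],[11,0],[12,2],[14,0],[15,0],[19,0],[20,2],[25,7],[26,1],[30,0],[31,0],[34,6]]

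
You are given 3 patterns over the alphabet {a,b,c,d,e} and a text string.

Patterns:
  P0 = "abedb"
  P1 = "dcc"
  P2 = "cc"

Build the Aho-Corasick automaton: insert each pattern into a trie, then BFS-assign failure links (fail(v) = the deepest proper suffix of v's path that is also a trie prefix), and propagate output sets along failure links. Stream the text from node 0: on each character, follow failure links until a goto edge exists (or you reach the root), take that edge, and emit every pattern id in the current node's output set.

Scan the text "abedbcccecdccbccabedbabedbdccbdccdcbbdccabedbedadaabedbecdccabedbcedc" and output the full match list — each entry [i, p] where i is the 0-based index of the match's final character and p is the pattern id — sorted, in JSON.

Build automaton:
Trie nodes:
  0='ε' goto a→1 c→9 d→6
  1='a' goto b→2
  2='ab' goto e→3
  3='abe' goto d→4
  4='abed' goto b→5
  5='abedb' goto ·  [P0 ends]
  6='d' goto c→7
  7='dc' goto c→8
  8='dcc' goto ·  [P1 ends]
  9='c' goto c→10
  10='cc' goto ·  [P2 ends]

BFS fail/out derivation:
  n1('a'): parent n0 fail=0; on 'a' 0 → fail=0;  out ∅∪∅=∅
  n6('d'): parent n0 fail=0; on 'd' 0 → fail=0;  out ∅∪∅=∅
  n9('c'): parent n0 fail=0; on 'c' 0 → fail=0;  out ∅∪∅=∅
  n2('ab'): parent n1 fail=0; on 'b' 0 → fail=0;  out ∅∪∅=∅
  n7('dc'): parent n6 fail=0; on 'c' 0 → fail=9;  out ∅∪∅=∅
  n10('cc'): parent n9 fail=0; on 'c' 0 → fail=9;  out {2}∪∅={2}
  n3('abe'): parent n2 fail=0; on 'e' 0 → fail=0;  out ∅∪∅=∅
  n8('dcc'): parent n7 fail=9; on 'c' 9 → fail=10;  out {1}∪{2}={1,2}
  n4('abed'): parent n3 fail=0; on 'd' 0 → fail=6;  out ∅∪∅=∅
  n5('abedb'): parent n4 fail=6; on 'b' 6→0 → fail=0;  out {0}∪∅={0}

Run:
[0] read 'a'  n0⇒n1
[1] read 'b'  n1⇒n2
[2] read 'e'  n2⇒n3
[3] read 'd'  n3⇒n4
[4] read 'b'  n4⇒n5  ** P0@[0:4]
[5] read 'c'  n5⇒n9 (via fail)
[6] read 'c'  n9⇒n10  ** P2@[5:6]
[7] read 'c'  n10⇒n10 (via fail)  ** P2@[6:7]
[8] read 'e'  n10⇒n0 (via fail)
[9] read 'c'  n0⇒n9
[10] read 'd'  n9⇒n6 (via fail)
[11] read 'c'  n6⇒n7
[12] read 'c'  n7⇒n8  ** P1@[10:12],P2@[11:12]
[13] read 'b'  n8⇒n0 (via fail)
[14] read 'c'  n0⇒n9
[15] read 'c'  n9⇒n10  ** P2@[14:15]
[16] read 'a'  n10⇒n1 (via fail)
[17] read 'b'  n1⇒n2
[18] read 'e'  n2⇒n3
[19] read 'd'  n3⇒n4
[20] read 'b'  n4⇒n5  ** P0@[16:20]
[21] read 'a'  n5⇒n1 (via fail)
[22] read 'b'  n1⇒n2
[23] read 'e'  n2⇒n3
[24] read 'd'  n3⇒n4
[25] read 'b'  n4⇒n5  ** P0@[21:25]
[26] read 'd'  n5⇒n6 (via fail)
[27] read 'c'  n6⇒n7
[28] read 'c'  n7⇒n8  ** P1@[26:28],P2@[27:28]
[29] read 'b'  n8⇒n0 (via fail)
[30] read 'd'  n0⇒n6
[31] read 'c'  n6⇒n7
[32] read 'c'  n7⇒n8  ** P1@[30:32],P2@[31:32]
[33] read 'd'  n8⇒n6 (via fail)
[34] read 'c'  n6⇒n7
[35] read 'b'  n7⇒n0 (via fail)
[36] read 'b'  n0⇒n0
[37] read 'd'  n0⇒n6
[38] read 'c'  n6⇒n7
[39] read 'c'  n7⇒n8  ** P1@[37:39],P2@[38:39]
[40] read 'a'  n8⇒n1 (via fail)
[41] read 'b'  n1⇒n2
[42] read 'e'  n2⇒n3
[43] read 'd'  n3⇒n4
[44] read 'b'  n4⇒n5  ** P0@[40:44]
[45] read 'e'  n5⇒n0 (via fail)
[46] read 'd'  n0⇒n6
[47] read 'a'  n6⇒n1 (via fail)
[48] read 'd'  n1⇒n6 (via fail)
[49] read 'a'  n6⇒n1 (via fail)
[50] read 'a'  n1⇒n1 (via fail)
[51] read 'b'  n1⇒n2
[52] read 'e'  n2⇒n3
[53] read 'd'  n3⇒n4
[54] read 'b'  n4⇒n5  ** P0@[50:54]
[55] read 'e'  n5⇒n0 (via fail)
[56] read 'c'  n0⇒n9
[57] read 'd'  n9⇒n6 (via fail)
[58] read 'c'  n6⇒n7
[59] read 'c'  n7⇒n8  ** P1@[57:59],P2@[58:59]
[60] read 'a'  n8⇒n1 (via fail)
[61] read 'b'  n1⇒n2
[62] read 'e'  n2⇒n3
[63] read 'd'  n3⇒n4
[64] read 'b'  n4⇒n5  ** P0@[60:64]
[65] read 'c'  n5⇒n9 (via fail)
[66] read 'e'  n9⇒n0 (via fail)
[67] read 'd'  n0⇒n6
[68] read 'c'  n6⇒n7

Result: [[4,0],[6,2],[7,2],[12,1],[12,2],[15,2],[20,0],[25,0],[28,1],[28,2],[32,1],[32,2],[39,1],[39,2],[44,0],[54,0],[59,1],[59,2],[64,0]]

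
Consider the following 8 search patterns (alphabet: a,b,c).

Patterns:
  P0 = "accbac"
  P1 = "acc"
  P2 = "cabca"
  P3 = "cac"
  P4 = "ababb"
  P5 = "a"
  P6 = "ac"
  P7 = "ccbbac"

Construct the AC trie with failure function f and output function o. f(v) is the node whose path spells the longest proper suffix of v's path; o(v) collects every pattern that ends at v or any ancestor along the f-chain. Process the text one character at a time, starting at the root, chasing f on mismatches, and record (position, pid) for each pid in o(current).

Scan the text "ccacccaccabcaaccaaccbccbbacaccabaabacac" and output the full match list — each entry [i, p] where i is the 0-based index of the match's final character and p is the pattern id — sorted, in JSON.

Build automaton:
Trie nodes:
  n0 'ε': a→1 c→7
  n1 'a': b→13 c→2  ←P5
  n2 'ac': c→3  ←P6
  n3 'acc': b→4  ←P1
  n4 'accb': a→5
  n5 'accba': c→6
  n6 'accbac': ·  ←P0
  n7 'c': a→8 c→17
  n8 'ca': b→9 c→12
  n9 'cab': c→10
  n10 'cabc': a→11
  n11 'cabca': ·  ←P2
  n12 'cac': ·  ←P3
  n13 'ab': a→14
  n14 'aba': b→15
  n15 'abab': b→16
  n16 'ababb': ·  ←P4
  n17 'cc': b→18
  n18 'ccb': b→19
  n19 'ccbb': a→20
  n20 'ccbba': c→21
  n21 'ccbbac': ·  ←P7

BFS fail/out derivation:
  n1('a'): parent n0 fail=0; on 'a' 0 → fail=0;  out {5}∪∅={5}
  n7('c'): parent n0 fail=0; on 'c' 0 → fail=0;  out ∅∪∅=∅
  n2('ac'): parent n1 fail=0; on 'c' 0 → fail=7;  out {6}∪∅={6}
  n8('ca'): parent n7 fail=0; on 'a' 0 → fail=1;  out ∅∪{5}={5}
  n13('ab'): parent n1 fail=0; on 'b' 0 → fail=0;  out ∅∪∅=∅
  n17('cc'): parent n7 fail=0; on 'c' 0 → fail=7;  out ∅∪∅=∅
  n3('acc'): parent n2 fail=7; on 'c' 7 → fail=17;  out {1}∪∅={1}
  n9('cab'): parent n8 fail=1; on 'b' 1 → fail=13;  out ∅∪∅=∅
  n12('cac'): parent n8 fail=1; on 'c' 1 → fail=2;  out {3}∪{6}={3,6}
  n14('aba'): parent n13 fail=0; on 'a' 0 → fail=1;  out ∅∪{5}={5}
  n18('ccb'): parent n17 fail=7; on 'b' 7→0 → fail=0;  out ∅∪∅=∅
  n4('accb'): parent n3 fail=17; on 'b' 17 → fail=18;  out ∅∪∅=∅
  n10('cabc'): parent n9 fail=13; on 'c' 13→0 → fail=7;  out ∅∪∅=∅
  n15('abab'): parent n14 fail=1; on 'b' 1 → fail=13;  out ∅∪∅=∅
  n19('ccbb'): parent n18 fail=0; on 'b' 0 → fail=0;  out ∅∪∅=∅
  n5('accba'): parent n4 fail=18; on 'a' 18→0 → fail=1;  out ∅∪{5}={5}
  n11('cabca'): parent n10 fail=7; on 'a' 7 → fail=8;  out {2}∪{5}={2,5}
  n16('ababb'): parent n15 fail=13; on 'b' 13→0 → fail=0;  out {4}∪∅={4}
  n20('ccbba'): parent n19 fail=0; on 'a' 0 → fail=1;  out ∅∪{5}={5}
  n6('accbac'): parent n5 fail=1; on 'c' 1 → fail=2;  out {0}∪{6}={0,6}
  n21('ccbbac'): parent n20 fail=1; on 'c' 1 → fail=2;  out {7}∪{6}={6,7}

Text stream:
pos 0 'c': at 7
pos 1 'c': at 17
pos 2 'a': at 8 ·f  emit P5@[2:2]
pos 3 'c': at 12  emit P3@[1:3],P6@[2:3]
pos 4 'c': at 3 ·f  emit P1@[2:4]
pos 5 'c': at 17 ·f
pos 6 'a': at 8 ·f  emit P5@[6:6]
pos 7 'c': at 12  emit P3@[5:7],P6@[6:7]
pos 8 'c': at 3 ·f  emit P1@[6:8]
pos 9 'a': at 8 ·f  emit P5@[9:9]
pos 10 'b': at 9
pos 11 'c': at 10
pos 12 'a': at 11  emit P2@[8:12],P5@[12:12]
pos 13 'a': at 1 ·f  emit P5@[13:13]
pos 14 'c': at 2  emit P6@[13:14]
pos 15 'c': at 3  emit P1@[13:15]
pos 16 'a': at 8 ·f  emit P5@[16:16]
pos 17 'a': at 1 ·f  emit P5@[17:17]
pos 18 'c': at 2  emit P6@[17:18]
pos 19 'c': at 3  emit P1@[17:19]
pos 20 'b': at 4
pos 21 'c': at 7 ·f
pos 22 'c': at 17
pos 23 'b': at 18
pos 24 'b': at 19
pos 25 'a': at 20  emit P5@[25:25]
pos 26 'c': at 21  emit P6@[25:26],P7@[21:26]
pos 27 'a': at 8 ·f  emit P5@[27:27]
pos 28 'c': at 12  emit P3@[26:28],P6@[27:28]
pos 29 'c': at 3 ·f  emit P1@[27:29]
pos 30 'a': at 8 ·f  emit P5@[30:30]
pos 31 'b': at 9
pos 32 'a': at 14 ·f  emit P5@[32:32]
pos 33 'a': at 1 ·f  emit P5@[33:33]
pos 34 'b': at 13
pos 35 'a': at 14  emit P5@[35:35]
pos 36 'c': at 2 ·f  emit P6@[35:36]
pos 37 'a': at 8 ·f  emit P5@[37:37]
pos 38 'c': at 12  emit P3@[36:38],P6@[37:38]

Result: [[2,5],[3,3],[3,6],[4,1],[6,5],[7,3],[7,6],[8,1],[9,5],[12,2],[12,5],[13,5],[14,6],[15,1],[16,5],[17,5],[18,6],[19,1],[25,5],[26,6],[26,7],[27,5],[28,3],[28,6],[29,1],[30,5],[32,5],[33,5],[35,5],[36,6],[37,5],[38,3],[38,6]]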